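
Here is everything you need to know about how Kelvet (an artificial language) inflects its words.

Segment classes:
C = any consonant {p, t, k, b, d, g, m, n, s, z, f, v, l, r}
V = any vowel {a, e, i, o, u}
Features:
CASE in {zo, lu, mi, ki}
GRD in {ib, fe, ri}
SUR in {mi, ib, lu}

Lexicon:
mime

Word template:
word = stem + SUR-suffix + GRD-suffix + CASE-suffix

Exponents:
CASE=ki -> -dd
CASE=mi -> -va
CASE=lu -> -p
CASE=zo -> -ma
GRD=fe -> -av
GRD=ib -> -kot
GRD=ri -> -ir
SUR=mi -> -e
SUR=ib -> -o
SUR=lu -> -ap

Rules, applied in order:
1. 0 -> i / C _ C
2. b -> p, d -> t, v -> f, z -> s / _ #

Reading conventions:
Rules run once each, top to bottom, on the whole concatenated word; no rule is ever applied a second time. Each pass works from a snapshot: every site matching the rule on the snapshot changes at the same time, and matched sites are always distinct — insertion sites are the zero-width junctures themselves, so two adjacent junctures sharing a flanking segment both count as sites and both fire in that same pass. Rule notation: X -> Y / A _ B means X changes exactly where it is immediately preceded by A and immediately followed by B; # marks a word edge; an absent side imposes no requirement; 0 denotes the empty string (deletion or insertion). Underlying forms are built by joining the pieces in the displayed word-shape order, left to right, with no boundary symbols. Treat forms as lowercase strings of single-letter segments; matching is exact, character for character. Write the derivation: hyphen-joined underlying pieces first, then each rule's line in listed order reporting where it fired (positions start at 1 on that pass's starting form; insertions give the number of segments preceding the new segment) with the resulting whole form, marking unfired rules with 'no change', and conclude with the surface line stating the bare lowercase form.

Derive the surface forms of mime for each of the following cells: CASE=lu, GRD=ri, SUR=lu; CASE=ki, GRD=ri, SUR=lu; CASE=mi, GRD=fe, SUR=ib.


cell CASE=lu, GRD=ri, SUR=lu:
underlying: mime-ap-ir-p
1. 0 -> i / C _ C: inserts after position(s) 8: mimeapirip
2. b -> p, d -> t, v -> f, z -> s / _ #: no change
surface: mimeapirip

cell CASE=ki, GRD=ri, SUR=lu:
underlying: mime-ap-ir-dd
1. 0 -> i / C _ C: inserts after position(s) 8, 9: mimeapiridid
2. b -> p, d -> t, v -> f, z -> s / _ #: fires at position(s) 12: mimeapiridit
surface: mimeapiridit

cell CASE=mi, GRD=fe, SUR=ib:
underlying: mime-o-av-va
1. 0 -> i / C _ C: inserts after position(s) 7: mimeoaviva
2. b -> p, d -> t, v -> f, z -> s / _ #: no change
surface: mimeoaviva


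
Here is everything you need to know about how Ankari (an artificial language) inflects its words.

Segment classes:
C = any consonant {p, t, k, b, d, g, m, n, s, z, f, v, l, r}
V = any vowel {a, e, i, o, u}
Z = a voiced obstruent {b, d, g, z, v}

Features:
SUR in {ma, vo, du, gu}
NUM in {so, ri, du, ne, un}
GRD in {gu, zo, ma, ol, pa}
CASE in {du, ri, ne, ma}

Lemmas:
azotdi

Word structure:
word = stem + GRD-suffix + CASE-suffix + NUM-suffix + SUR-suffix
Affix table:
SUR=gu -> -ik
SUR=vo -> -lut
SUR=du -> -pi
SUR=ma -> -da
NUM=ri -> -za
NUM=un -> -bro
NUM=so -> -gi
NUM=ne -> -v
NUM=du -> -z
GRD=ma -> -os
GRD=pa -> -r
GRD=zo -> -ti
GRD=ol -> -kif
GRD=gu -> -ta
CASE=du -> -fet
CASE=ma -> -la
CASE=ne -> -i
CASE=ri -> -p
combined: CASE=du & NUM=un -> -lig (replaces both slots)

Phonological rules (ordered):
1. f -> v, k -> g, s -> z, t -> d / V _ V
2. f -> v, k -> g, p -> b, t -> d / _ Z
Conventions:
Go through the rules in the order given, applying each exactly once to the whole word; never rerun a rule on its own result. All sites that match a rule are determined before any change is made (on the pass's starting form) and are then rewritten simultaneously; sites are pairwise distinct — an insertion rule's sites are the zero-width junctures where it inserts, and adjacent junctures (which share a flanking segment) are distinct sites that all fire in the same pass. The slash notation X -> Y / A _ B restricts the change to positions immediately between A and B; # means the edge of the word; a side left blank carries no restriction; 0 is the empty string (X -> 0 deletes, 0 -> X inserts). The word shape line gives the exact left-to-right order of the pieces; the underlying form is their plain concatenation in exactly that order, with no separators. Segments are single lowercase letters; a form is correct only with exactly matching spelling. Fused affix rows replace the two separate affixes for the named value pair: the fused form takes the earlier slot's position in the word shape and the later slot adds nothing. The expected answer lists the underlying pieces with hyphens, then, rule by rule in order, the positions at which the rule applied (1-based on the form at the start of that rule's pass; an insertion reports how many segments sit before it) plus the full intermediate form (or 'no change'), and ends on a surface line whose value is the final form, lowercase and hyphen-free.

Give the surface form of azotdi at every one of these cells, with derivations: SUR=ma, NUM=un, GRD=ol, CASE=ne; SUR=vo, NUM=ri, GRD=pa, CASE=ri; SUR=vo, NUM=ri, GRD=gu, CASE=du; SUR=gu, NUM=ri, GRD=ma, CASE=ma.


cell SUR=ma, NUM=un, GRD=ol, CASE=ne:
underlying: azotdi-kif-i-bro-da
1. f -> v, k -> g, s -> z, t -> d / V _ V: fires at position(s) 7, 9: azotdigivibroda
2. f -> v, k -> g, p -> b, t -> d / _ Z: fires at position(s) 4: azoddigivibroda
surface: azoddigivibroda

cell SUR=vo, NUM=ri, GRD=pa, CASE=ri:
underlying: azotdi-r-p-za-lut
1. f -> v, k -> g, s -> z, t -> d / V _ V: no change
2. f -> v, k -> g, p -> b, t -> d / _ Z: fires at position(s) 4, 8: azoddirbzalut
surface: azoddirbzalut

cell SUR=vo, NUM=ri, GRD=gu, CASE=du:
underlying: azotdi-ta-fet-za-lut
1. f -> v, k -> g, s -> z, t -> d / V _ V: fires at position(s) 7, 9: azotdidavetzalut
2. f -> v, k -> g, p -> b, t -> d / _ Z: fires at position(s) 4, 11: azoddidavedzalut
surface: azoddidavedzalut

cell SUR=gu, NUM=ri, GRD=ma, CASE=ma:
underlying: azotdi-os-la-za-ik
1. f -> v, k -> g, s -> z, t -> d / V _ V: no change
2. f -> v, k -> g, p -> b, t -> d / _ Z: fires at position(s) 4: azoddioslazaik
surface: azoddioslazaik


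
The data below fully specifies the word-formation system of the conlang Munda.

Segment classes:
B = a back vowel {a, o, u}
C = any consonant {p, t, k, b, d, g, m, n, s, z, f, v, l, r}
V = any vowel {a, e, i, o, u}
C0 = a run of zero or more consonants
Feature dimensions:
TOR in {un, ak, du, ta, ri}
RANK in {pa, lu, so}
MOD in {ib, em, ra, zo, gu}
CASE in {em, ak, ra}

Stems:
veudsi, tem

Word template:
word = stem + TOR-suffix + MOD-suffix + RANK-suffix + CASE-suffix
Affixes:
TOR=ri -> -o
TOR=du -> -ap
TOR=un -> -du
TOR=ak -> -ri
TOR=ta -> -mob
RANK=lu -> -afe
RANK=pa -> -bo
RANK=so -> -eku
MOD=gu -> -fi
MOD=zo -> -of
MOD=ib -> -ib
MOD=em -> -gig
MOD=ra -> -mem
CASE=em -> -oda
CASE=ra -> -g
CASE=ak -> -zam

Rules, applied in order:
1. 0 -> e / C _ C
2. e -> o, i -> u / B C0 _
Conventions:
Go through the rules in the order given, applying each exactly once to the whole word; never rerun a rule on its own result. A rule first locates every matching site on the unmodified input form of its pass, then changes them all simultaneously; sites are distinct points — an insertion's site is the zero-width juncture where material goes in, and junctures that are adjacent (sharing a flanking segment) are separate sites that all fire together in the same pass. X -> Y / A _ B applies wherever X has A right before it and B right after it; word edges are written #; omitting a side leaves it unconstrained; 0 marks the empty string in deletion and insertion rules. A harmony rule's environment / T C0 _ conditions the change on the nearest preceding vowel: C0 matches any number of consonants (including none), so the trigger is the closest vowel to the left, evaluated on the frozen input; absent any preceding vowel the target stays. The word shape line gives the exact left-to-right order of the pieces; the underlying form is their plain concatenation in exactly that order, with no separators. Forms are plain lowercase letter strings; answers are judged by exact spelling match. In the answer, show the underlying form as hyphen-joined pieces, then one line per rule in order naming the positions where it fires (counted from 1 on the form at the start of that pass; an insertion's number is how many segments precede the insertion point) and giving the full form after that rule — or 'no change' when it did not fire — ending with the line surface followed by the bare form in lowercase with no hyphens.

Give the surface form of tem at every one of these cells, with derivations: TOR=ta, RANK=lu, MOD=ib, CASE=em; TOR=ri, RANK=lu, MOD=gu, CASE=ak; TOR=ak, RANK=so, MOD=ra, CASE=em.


cell TOR=ta, RANK=lu, MOD=ib, CASE=em:
underlying: tem-mob-ib-afe-oda
1. 0 -> e / C _ C: inserts after position(s) 3: tememobibafeoda
2. e -> o, i -> u / B C0 _: fires at position(s) 8, 12: tememobubafooda
surface: tememobubafooda

cell TOR=ri, RANK=lu, MOD=gu, CASE=ak:
underlying: tem-o-fi-afe-zam
1. 0 -> e / C _ C: no change
2. e -> o, i -> u / B C0 _: fires at position(s) 6, 9: temofuafozam
surface: temofuafozam

cell TOR=ak, RANK=so, MOD=ra, CASE=em:
underlying: tem-ri-mem-eku-oda
1. 0 -> e / C _ C: inserts after position(s) 3: temerimemekuoda
2. e -> o, i -> u / B C0 _: no change
surface: temerimemekuoda


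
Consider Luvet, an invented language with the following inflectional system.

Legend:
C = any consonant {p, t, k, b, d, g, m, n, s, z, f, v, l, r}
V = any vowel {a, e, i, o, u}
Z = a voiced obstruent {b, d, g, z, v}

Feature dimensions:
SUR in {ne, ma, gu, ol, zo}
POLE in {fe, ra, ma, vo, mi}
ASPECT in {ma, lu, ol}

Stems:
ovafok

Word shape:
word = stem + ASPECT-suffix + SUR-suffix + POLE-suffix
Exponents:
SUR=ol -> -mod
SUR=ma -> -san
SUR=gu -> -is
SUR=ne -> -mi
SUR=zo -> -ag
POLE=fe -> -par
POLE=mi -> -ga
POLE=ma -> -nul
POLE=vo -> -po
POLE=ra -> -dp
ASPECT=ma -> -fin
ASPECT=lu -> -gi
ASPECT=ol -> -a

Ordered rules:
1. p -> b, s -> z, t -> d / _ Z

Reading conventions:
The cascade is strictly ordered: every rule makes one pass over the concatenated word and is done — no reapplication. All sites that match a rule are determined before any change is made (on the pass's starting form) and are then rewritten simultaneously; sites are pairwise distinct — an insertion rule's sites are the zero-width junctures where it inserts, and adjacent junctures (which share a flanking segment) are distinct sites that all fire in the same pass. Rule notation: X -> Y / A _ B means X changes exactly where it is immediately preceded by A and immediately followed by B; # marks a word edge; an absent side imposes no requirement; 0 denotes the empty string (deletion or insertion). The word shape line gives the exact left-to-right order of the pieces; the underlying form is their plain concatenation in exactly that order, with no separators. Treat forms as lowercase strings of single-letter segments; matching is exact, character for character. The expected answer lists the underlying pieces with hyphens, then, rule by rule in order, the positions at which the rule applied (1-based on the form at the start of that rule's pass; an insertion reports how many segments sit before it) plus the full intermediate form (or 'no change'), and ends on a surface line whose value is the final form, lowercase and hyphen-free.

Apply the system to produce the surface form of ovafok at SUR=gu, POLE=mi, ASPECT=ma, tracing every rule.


underlying: ovafok-fin-is-ga
1. p -> b, s -> z, t -> d / _ Z: fires at position(s) 11: ovafokfinizga
surface: ovafokfinizga


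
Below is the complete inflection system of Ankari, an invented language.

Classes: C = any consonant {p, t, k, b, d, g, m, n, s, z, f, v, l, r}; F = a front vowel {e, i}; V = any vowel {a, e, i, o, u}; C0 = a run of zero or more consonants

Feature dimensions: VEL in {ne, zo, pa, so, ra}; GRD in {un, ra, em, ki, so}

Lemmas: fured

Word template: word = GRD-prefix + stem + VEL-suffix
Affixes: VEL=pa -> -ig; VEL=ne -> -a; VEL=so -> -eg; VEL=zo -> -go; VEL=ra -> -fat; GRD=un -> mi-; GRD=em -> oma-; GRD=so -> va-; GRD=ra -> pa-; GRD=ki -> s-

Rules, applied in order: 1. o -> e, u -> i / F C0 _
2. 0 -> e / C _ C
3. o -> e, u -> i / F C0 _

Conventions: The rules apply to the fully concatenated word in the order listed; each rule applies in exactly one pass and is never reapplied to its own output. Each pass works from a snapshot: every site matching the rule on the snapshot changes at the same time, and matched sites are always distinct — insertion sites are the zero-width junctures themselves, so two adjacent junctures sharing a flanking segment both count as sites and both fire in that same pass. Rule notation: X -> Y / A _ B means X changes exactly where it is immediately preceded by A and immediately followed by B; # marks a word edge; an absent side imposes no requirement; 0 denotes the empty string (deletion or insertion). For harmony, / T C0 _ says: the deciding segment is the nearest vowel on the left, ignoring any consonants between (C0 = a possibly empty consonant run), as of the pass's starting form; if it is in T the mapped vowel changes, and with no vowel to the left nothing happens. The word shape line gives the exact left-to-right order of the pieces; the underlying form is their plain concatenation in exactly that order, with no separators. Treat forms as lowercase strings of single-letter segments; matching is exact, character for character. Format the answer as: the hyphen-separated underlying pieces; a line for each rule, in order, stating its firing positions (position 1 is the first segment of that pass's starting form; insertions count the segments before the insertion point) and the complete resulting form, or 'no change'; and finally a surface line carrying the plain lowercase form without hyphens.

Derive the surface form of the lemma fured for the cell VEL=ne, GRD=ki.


underlying: s-fured-a
1. o -> e, u -> i / F C0 _: no change
2. 0 -> e / C _ C: inserts after position(s) 1: sefureda
3. o -> e, u -> i / F C0 _: fires at position(s) 4: sefireda
surface: sefireda


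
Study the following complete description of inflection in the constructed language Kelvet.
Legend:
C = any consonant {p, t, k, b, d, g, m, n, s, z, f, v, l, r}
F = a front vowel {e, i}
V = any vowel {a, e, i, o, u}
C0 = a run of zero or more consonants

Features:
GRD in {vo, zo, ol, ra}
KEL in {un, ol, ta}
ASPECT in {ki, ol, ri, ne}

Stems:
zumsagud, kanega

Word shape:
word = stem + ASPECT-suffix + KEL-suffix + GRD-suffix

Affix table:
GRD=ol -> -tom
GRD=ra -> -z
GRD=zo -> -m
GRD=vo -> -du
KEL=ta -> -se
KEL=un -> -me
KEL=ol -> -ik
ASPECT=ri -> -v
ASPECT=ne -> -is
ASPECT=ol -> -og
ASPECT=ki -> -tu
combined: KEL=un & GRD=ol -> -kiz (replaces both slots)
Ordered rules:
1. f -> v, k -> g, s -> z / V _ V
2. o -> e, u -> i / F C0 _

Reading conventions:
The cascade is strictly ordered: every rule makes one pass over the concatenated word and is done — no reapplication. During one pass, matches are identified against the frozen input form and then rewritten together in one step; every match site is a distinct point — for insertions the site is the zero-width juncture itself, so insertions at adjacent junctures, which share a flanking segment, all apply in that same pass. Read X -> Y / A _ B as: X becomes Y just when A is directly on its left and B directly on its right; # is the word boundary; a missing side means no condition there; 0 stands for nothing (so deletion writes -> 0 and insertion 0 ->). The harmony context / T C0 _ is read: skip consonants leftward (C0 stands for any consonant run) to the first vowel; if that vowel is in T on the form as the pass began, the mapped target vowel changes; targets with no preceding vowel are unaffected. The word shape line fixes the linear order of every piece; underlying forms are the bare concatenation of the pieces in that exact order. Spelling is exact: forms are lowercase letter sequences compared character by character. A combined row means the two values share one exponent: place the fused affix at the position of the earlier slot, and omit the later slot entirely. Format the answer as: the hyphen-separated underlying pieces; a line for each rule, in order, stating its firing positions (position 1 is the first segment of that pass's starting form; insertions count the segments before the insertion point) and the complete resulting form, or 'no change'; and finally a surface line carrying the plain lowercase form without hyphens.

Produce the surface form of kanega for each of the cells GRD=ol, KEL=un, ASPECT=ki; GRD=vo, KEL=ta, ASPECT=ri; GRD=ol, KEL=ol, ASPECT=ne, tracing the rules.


cell GRD=ol, KEL=un, ASPECT=ki:
underlying: kanega-tu-kiz
1. f -> v, k -> g, s -> z / V _ V: fires at position(s) 9: kanegatugiz
2. o -> e, u -> i / F C0 _: no change
surface: kanegatugiz

cell GRD=vo, KEL=ta, ASPECT=ri:
underlying: kanega-v-se-du
1. f -> v, k -> g, s -> z / V _ V: no change
2. o -> e, u -> i / F C0 _: fires at position(s) 11: kanegavsedi
surface: kanegavsedi

cell GRD=ol, KEL=ol, ASPECT=ne:
underlying: kanega-is-ik-tom
1. f -> v, k -> g, s -> z / V _ V: fires at position(s) 8: kanegaiziktom
2. o -> e, u -> i / F C0 _: fires at position(s) 12: kanegaiziktem
surface: kanegaiziktem


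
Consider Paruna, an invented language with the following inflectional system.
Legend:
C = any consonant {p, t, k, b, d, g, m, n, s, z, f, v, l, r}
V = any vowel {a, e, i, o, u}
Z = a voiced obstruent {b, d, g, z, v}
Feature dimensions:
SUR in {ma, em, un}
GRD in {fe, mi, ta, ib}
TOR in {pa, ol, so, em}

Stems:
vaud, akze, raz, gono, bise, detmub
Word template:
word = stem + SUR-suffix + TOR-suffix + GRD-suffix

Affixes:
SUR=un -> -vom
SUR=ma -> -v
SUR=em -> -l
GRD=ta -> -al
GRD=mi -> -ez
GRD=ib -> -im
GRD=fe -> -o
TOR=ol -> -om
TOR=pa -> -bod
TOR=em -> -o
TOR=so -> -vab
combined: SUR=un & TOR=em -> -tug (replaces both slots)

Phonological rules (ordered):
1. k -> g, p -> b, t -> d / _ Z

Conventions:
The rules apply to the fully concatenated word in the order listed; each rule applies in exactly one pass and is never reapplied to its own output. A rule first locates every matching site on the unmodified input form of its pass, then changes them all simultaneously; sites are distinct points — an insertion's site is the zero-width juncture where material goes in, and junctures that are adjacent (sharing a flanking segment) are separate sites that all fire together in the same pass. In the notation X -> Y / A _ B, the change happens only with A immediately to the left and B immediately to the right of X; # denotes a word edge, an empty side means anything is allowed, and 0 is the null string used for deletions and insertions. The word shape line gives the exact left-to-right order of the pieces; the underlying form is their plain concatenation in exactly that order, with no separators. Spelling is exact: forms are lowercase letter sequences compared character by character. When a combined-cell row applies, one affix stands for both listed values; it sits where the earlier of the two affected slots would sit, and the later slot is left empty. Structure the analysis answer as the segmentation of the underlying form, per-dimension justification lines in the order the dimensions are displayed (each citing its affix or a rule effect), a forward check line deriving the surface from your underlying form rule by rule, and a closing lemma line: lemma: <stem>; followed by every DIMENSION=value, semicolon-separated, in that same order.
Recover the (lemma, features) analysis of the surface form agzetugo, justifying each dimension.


underlying: akze-tug-o
SUR=un - signalled by the combined affix row
GRD=fe - signalled by the affix -o
TOR=em - signalled by the combined affix row
check: akzetugo -> agzetugo
lemma: akze; SUR=un; GRD=fe; TOR=em


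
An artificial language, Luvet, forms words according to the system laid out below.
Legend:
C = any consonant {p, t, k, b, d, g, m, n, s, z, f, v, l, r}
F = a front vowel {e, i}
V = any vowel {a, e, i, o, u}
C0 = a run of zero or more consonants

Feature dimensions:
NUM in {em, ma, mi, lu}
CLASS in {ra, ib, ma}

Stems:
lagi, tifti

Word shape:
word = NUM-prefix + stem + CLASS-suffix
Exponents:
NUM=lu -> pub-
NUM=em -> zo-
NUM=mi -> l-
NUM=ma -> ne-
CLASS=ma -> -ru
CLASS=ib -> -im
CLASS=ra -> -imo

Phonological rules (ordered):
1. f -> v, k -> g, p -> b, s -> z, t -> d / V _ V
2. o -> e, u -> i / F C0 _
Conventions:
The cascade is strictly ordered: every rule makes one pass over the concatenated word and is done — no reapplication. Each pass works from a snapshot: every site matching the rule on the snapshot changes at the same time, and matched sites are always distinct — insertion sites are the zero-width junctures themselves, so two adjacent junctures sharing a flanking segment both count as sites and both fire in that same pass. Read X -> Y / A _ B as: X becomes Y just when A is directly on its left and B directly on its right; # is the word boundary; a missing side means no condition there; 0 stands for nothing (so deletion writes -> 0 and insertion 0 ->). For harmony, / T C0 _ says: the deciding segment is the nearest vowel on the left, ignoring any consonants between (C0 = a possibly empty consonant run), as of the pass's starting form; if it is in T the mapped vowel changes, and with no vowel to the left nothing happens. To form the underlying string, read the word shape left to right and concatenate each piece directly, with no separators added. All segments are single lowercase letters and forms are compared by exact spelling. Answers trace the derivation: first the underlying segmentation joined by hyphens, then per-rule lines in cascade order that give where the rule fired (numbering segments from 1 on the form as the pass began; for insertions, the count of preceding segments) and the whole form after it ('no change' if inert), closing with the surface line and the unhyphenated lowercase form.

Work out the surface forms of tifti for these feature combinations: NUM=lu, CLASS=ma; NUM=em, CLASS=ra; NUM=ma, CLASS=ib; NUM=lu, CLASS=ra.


cell NUM=lu, CLASS=ma:
underlying: pub-tifti-ru
1. f -> v, k -> g, p -> b, s -> z, t -> d / V _ V: no change
2. o -> e, u -> i / F C0 _: fires at position(s) 10: pubtiftiri
surface: pubtiftiri

cell NUM=em, CLASS=ra:
underlying: zo-tifti-imo
1. f -> v, k -> g, p -> b, s -> z, t -> d / V _ V: fires at position(s) 3: zodiftiimo
2. o -> e, u -> i / F C0 _: fires at position(s) 10: zodiftiime
surface: zodiftiime

cell NUM=ma, CLASS=ib:
underlying: ne-tifti-im
1. f -> v, k -> g, p -> b, s -> z, t -> d / V _ V: fires at position(s) 3: nediftiim
2. o -> e, u -> i / F C0 _: no change
surface: nediftiim

cell NUM=lu, CLASS=ra:
underlying: pub-tifti-imo
1. f -> v, k -> g, p -> b, s -> z, t -> d / V _ V: no change
2. o -> e, u -> i / F C0 _: fires at position(s) 11: pubtiftiime
surface: pubtiftiime


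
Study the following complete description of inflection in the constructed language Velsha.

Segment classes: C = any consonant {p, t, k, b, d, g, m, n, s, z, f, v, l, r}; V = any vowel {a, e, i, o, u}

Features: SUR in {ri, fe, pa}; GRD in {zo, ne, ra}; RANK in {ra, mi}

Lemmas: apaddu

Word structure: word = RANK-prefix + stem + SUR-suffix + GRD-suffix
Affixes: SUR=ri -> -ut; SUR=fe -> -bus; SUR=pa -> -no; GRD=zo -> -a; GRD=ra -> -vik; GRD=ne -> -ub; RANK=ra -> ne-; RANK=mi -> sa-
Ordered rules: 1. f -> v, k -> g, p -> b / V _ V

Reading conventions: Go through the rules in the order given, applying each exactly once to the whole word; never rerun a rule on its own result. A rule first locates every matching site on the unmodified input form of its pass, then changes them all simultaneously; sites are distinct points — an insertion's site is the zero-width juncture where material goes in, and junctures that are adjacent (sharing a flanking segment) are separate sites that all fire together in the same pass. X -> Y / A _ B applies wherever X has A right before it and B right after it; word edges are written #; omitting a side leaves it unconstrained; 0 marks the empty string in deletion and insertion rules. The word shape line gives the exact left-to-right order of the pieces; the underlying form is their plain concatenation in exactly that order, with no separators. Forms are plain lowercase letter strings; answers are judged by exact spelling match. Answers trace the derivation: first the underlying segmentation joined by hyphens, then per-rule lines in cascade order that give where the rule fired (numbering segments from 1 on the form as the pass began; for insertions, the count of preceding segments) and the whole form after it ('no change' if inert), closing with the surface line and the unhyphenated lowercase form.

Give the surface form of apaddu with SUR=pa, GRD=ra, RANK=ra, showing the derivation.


underlying: ne-apaddu-no-vik
1. f -> v, k -> g, p -> b / V _ V: fires at position(s) 4: neabaddunovik
surface: neabaddunovik


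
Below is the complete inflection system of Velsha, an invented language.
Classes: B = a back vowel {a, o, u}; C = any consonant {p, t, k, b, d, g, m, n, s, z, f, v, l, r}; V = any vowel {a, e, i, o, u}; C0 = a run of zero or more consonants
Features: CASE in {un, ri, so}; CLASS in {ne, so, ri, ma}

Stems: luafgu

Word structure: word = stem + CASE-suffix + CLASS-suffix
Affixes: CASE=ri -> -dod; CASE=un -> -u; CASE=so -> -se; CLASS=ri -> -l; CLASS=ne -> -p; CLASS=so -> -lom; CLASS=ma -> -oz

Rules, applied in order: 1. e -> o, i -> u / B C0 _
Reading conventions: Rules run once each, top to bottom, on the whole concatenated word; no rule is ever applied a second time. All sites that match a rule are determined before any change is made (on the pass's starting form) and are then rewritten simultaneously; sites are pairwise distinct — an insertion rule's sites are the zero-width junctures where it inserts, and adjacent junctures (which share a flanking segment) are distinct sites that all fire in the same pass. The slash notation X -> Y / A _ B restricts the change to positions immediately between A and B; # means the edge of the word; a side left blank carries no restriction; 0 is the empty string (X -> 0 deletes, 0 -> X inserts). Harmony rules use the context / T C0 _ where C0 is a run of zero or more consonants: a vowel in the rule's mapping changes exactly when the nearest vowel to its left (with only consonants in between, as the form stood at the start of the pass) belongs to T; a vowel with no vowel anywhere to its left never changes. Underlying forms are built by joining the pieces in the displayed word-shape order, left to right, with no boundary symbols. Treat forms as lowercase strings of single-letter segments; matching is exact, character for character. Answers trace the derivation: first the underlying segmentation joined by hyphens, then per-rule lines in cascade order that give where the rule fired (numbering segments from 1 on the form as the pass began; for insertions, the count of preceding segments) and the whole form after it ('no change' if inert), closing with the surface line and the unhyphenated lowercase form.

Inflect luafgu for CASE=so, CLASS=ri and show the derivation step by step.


underlying: luafgu-se-l
1. e -> o, i -> u / B C0 _: fires at position(s) 8: luafgusol
surface: luafgusol


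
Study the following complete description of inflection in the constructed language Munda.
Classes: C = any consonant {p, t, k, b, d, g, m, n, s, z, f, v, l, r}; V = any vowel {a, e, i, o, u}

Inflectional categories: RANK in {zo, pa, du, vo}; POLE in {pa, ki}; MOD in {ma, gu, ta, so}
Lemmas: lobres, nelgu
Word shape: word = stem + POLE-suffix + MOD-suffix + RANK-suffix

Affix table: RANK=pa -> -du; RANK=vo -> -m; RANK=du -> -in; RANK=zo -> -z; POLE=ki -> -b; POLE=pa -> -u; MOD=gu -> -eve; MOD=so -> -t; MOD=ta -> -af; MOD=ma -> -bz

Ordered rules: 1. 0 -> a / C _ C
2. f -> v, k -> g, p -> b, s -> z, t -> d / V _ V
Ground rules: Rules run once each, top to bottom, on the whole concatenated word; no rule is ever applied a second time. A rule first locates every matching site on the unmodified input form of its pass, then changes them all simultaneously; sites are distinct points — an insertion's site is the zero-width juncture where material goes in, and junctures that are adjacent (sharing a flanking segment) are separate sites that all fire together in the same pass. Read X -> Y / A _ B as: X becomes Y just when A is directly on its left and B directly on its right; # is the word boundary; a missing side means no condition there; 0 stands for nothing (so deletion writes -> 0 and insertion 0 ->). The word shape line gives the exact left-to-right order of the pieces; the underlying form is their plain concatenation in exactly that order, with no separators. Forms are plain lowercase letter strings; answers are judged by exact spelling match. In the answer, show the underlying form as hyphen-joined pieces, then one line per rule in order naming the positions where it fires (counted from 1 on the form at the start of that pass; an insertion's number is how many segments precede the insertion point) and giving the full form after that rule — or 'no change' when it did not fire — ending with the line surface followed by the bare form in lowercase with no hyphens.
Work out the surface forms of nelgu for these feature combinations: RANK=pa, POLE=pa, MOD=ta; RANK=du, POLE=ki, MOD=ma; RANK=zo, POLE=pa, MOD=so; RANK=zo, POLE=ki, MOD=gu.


cell RANK=pa, POLE=pa, MOD=ta:
underlying: nelgu-u-af-du
1. 0 -> a / C _ C: inserts after position(s) 3, 8: nelaguuafadu
2. f -> v, k -> g, p -> b, s -> z, t -> d / V _ V: fires at position(s) 9: nelaguuavadu
surface: nelaguuavadu

cell RANK=du, POLE=ki, MOD=ma:
underlying: nelgu-b-bz-in
1. 0 -> a / C _ C: inserts after position(s) 3, 6, 7: nelagubabazin
2. f -> v, k -> g, p -> b, s -> z, t -> d / V _ V: no change
surface: nelagubabazin

cell RANK=zo, POLE=pa, MOD=so:
underlying: nelgu-u-t-z
1. 0 -> a / C _ C: inserts after position(s) 3, 7: nelaguutaz
2. f -> v, k -> g, p -> b, s -> z, t -> d / V _ V: fires at position(s) 8: nelaguudaz
surface: nelaguudaz

cell RANK=zo, POLE=ki, MOD=gu:
underlying: nelgu-b-eve-z
1. 0 -> a / C _ C: inserts after position(s) 3: nelagubevez
2. f -> v, k -> g, p -> b, s -> z, t -> d / V _ V: no change
surface: nelagubevez


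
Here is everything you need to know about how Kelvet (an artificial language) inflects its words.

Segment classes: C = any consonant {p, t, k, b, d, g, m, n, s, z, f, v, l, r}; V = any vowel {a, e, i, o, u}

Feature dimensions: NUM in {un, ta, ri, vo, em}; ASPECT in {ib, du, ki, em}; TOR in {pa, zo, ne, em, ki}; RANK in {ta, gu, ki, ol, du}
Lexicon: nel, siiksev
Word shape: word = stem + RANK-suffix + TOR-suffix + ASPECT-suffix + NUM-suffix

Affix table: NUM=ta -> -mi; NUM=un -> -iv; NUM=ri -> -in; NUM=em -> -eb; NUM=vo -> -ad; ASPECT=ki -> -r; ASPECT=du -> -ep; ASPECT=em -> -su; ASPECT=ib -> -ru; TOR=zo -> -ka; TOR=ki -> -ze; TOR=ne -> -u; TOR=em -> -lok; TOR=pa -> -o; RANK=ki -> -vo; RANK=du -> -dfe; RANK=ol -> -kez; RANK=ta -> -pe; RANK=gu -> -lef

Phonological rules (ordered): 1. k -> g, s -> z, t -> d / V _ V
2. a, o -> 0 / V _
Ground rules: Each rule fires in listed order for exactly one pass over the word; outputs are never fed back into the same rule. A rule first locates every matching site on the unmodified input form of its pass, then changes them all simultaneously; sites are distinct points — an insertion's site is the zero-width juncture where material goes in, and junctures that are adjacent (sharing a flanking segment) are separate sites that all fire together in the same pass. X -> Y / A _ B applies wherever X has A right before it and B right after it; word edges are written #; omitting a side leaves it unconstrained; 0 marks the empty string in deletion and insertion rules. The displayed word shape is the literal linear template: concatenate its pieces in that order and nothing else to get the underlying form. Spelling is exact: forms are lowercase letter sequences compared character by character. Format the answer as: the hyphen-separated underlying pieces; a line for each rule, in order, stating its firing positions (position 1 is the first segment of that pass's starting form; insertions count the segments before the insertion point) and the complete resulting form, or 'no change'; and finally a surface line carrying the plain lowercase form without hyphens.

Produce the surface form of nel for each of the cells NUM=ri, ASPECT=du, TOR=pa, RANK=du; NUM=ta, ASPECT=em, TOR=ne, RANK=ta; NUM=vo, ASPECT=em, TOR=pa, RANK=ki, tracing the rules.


cell NUM=ri, ASPECT=du, TOR=pa, RANK=du:
underlying: nel-dfe-o-ep-in
1. k -> g, s -> z, t -> d / V _ V: no change
2. a, o -> 0 / V _: fires at position(s) 7: neldfeepin
surface: neldfeepin

cell NUM=ta, ASPECT=em, TOR=ne, RANK=ta:
underlying: nel-pe-u-su-mi
1. k -> g, s -> z, t -> d / V _ V: fires at position(s) 7: nelpeuzumi
2. a, o -> 0 / V _: no change
surface: nelpeuzumi

cell NUM=vo, ASPECT=em, TOR=pa, RANK=ki:
underlying: nel-vo-o-su-ad
1. k -> g, s -> z, t -> d / V _ V: fires at position(s) 7: nelvoozuad
2. a, o -> 0 / V _: fires at position(s) 6, 9: nelvozud
surface: nelvozud


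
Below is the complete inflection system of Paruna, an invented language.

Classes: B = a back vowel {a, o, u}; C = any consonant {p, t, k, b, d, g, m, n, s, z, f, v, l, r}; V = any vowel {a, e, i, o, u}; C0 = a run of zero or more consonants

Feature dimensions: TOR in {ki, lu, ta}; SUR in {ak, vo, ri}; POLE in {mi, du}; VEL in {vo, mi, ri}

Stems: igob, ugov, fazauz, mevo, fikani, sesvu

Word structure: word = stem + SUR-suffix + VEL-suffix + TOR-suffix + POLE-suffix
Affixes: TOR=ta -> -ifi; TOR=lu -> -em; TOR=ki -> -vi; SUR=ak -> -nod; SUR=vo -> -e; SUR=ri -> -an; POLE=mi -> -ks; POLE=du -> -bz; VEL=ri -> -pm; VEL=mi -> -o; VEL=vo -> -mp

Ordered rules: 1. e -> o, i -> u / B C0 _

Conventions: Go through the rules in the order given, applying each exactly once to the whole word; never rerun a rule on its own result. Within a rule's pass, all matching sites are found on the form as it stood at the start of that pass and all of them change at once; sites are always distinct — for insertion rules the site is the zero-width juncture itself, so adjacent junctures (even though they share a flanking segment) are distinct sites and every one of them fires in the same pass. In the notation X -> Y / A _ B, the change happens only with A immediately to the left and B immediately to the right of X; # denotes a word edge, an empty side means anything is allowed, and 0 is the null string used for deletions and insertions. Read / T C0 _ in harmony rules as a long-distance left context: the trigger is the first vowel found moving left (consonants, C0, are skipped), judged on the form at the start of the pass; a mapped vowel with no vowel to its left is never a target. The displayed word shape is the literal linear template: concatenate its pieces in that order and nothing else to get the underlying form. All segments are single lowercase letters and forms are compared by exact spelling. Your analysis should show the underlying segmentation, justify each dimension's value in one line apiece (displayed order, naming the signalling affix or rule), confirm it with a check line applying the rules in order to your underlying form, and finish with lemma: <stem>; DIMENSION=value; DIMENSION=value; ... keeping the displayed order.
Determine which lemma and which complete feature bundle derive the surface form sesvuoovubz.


underlying: sesvu-e-o-vi-bz
TOR=ki - signalled by the affix -vi
SUR=vo - signalled by the affix -e
POLE=du - signalled by the affix -bz
VEL=mi - signalled by the affix -o
check: sesvueovibz -> sesvuoovubz
lemma: sesvu; TOR=ki; SUR=vo; POLE=du; VEL=mi


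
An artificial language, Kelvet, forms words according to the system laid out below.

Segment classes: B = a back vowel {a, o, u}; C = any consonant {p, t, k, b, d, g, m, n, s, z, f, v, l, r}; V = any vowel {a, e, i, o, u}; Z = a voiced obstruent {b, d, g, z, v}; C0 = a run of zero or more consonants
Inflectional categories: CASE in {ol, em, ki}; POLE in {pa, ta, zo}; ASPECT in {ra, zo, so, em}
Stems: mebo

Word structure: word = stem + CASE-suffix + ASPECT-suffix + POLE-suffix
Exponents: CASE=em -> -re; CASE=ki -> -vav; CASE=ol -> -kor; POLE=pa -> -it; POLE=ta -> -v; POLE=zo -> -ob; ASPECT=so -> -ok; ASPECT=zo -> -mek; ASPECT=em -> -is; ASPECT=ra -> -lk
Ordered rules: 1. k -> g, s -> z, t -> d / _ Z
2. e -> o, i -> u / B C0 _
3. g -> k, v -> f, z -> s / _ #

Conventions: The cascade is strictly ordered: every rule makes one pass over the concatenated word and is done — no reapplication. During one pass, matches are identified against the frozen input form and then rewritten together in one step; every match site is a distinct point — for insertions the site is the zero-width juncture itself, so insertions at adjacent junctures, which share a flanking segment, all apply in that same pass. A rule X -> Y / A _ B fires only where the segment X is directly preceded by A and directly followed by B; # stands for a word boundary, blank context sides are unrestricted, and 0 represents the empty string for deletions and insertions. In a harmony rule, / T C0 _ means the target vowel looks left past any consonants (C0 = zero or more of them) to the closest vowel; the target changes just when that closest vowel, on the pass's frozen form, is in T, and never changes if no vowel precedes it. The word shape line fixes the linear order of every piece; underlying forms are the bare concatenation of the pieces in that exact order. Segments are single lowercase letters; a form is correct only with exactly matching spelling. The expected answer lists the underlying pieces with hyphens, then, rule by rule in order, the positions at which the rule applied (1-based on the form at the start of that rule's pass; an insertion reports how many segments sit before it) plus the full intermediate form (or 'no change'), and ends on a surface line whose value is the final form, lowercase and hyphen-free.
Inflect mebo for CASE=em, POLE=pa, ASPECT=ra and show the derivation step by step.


underlying: mebo-re-lk-it
1. k -> g, s -> z, t -> d / _ Z: no change
2. e -> o, i -> u / B C0 _: fires at position(s) 6: meborolkit
3. g -> k, v -> f, z -> s / _ #: no change
surface: meborolkit


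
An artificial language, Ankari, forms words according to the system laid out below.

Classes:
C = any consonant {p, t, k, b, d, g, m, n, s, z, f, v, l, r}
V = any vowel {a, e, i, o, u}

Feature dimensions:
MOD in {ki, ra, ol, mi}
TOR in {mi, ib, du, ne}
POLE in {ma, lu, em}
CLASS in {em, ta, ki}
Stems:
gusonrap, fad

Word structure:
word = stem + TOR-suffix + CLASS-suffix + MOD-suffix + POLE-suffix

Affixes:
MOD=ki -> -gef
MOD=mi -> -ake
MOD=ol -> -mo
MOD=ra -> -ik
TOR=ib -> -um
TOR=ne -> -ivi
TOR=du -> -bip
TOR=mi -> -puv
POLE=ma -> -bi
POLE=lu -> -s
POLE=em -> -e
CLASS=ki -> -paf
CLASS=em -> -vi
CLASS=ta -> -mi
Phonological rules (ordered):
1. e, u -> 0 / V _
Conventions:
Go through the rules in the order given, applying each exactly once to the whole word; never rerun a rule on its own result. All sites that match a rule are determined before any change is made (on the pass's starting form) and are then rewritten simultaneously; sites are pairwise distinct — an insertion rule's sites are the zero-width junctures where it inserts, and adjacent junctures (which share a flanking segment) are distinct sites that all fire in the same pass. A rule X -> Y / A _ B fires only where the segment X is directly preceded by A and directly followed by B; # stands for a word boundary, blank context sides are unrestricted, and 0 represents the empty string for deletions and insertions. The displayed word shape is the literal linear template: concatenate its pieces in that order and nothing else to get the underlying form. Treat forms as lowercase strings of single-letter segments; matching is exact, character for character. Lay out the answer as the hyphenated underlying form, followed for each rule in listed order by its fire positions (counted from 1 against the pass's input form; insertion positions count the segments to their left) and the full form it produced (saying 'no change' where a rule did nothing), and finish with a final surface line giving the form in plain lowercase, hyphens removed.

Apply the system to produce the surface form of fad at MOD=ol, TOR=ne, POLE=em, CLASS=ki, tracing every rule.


underlying: fad-ivi-paf-mo-e
1. e, u -> 0 / V _: fires at position(s) 12: fadivipafmo
surface: fadivipafmo
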